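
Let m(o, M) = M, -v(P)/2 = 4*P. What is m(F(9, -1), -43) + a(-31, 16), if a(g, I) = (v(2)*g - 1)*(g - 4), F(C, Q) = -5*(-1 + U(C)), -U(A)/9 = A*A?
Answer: -17368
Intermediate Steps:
U(A) = -9*A² (U(A) = -9*A*A = -9*A²)
F(C, Q) = 5 + 45*C² (F(C, Q) = -5*(-1 - 9*C²) = 5 + 45*C²)
v(P) = -8*P
a(g, I) = (-1 - 16*g)*(-4 + g) (a(g, I) = ((-8*2)*g - 1)*(g - 4) = (-16*g - 1)*(-4 + g) = (-1 - 16*g)*(-4 + g))
m(F(9, -1), -43) + a(-31, 16) = -43 + (4 - 16*(-31)² + 63*(-31)) = -43 + (4 - 16*961 - 1953) = -43 + (4 - 15376 - 1953) = -43 - 17325 = -17368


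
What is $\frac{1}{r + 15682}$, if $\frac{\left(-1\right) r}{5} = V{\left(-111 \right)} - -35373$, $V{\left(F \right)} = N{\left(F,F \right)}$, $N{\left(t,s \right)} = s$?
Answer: $- \frac{1}{160628} \approx -6.2256 \cdot 10^{-6}$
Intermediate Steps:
$V{\left(F \right)} = F$
$r = -176310$ ($r = - 5 \left(-111 - -35373\right) = - 5 \left(-111 + 35373\right) = \left(-5\right) 35262 = -176310$)
$\frac{1}{r + 15682} = \frac{1}{-176310 + 15682} = \frac{1}{-160628} = - \frac{1}{160628}$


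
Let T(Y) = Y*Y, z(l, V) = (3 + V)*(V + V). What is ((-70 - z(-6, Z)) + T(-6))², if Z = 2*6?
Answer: 155236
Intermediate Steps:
Z = 12
z(l, V) = 2*V*(3 + V) (z(l, V) = (3 + V)*(2*V) = 2*V*(3 + V))
T(Y) = Y²
((-70 - z(-6, Z)) + T(-6))² = ((-70 - 2*12*(3 + 12)) + (-6)²)² = ((-70 - 2*12*15) + 36)² = ((-70 - 1*360) + 36)² = ((-70 - 360) + 36)² = (-430 + 36)² = (-394)² = 155236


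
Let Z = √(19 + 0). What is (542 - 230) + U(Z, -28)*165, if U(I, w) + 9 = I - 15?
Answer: -3648 + 165*√19 ≈ -2928.8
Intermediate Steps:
Z = √19 ≈ 4.3589
U(I, w) = -24 + I (U(I, w) = -9 + (I - 15) = -9 + (-15 + I) = -24 + I)
(542 - 230) + U(Z, -28)*165 = (542 - 230) + (-24 + √19)*165 = 312 + (-3960 + 165*√19) = -3648 + 165*√19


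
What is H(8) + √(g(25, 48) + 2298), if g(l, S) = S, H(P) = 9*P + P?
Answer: 80 + √2346 ≈ 128.44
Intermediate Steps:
H(P) = 10*P
H(8) + √(g(25, 48) + 2298) = 10*8 + √(48 + 2298) = 80 + √2346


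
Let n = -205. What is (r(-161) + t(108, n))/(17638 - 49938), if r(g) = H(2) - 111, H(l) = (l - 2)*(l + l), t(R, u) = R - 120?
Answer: 123/32300 ≈ 0.0038081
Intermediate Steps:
t(R, u) = -120 + R
H(l) = 2*l*(-2 + l) (H(l) = (-2 + l)*(2*l) = 2*l*(-2 + l))
r(g) = -111 (r(g) = 2*2*(-2 + 2) - 111 = 2*2*0 - 111 = 0 - 111 = -111)
(r(-161) + t(108, n))/(17638 - 49938) = (-111 + (-120 + 108))/(17638 - 49938) = (-111 - 12)/(-32300) = -123*(-1/32300) = 123/32300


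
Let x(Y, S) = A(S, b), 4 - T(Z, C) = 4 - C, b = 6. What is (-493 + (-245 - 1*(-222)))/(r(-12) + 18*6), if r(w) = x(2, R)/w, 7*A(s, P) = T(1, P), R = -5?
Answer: -7224/1511 ≈ -4.7809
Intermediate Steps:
T(Z, C) = C (T(Z, C) = 4 - (4 - C) = 4 + (-4 + C) = C)
A(s, P) = P/7
x(Y, S) = 6/7 (x(Y, S) = (1/7)*6 = 6/7)
r(w) = 6/(7*w)
(-493 + (-245 - 1*(-222)))/(r(-12) + 18*6) = (-493 + (-245 - 1*(-222)))/((6/7)/(-12) + 18*6) = (-493 + (-245 + 222))/((6/7)*(-1/12) + 108) = (-493 - 23)/(-1/14 + 108) = -516/1511/14 = -516*14/1511 = -7224/1511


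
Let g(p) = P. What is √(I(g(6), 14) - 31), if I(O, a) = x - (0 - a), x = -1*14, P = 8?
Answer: I*√31 ≈ 5.5678*I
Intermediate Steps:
g(p) = 8
x = -14
I(O, a) = -14 + a (I(O, a) = -14 - (0 - a) = -14 - (-1)*a = -14 + a)
√(I(g(6), 14) - 31) = √((-14 + 14) - 31) = √(0 - 31) = √(-31) = I*√31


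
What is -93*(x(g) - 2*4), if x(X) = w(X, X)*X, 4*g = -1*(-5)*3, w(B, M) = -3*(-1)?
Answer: -1209/4 ≈ -302.25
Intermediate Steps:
w(B, M) = 3
g = 15/4 (g = (-1*(-5)*3)/4 = (5*3)/4 = (1/4)*15 = 15/4 ≈ 3.7500)
x(X) = 3*X
-93*(x(g) - 2*4) = -93*(3*(15/4) - 2*4) = -93*(45/4 - 8) = -93*13/4 = -1209/4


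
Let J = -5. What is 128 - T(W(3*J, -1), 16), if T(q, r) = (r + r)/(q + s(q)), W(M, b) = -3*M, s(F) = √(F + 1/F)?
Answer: 11339872/89099 + 96*√10130/89099 ≈ 127.38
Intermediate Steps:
T(q, r) = 2*r/(q + √(q + 1/q)) (T(q, r) = (r + r)/(q + √(q + 1/q)) = (2*r)/(q + √(q + 1/q)) = 2*r/(q + √(q + 1/q)))
128 - T(W(3*J, -1), 16) = 128 - 2*16/(-9*(-5) + √(-9*(-5) + 1/(-9*(-5)))) = 128 - 2*16/(-3*(-15) + √(-3*(-15) + 1/(-3*(-15)))) = 128 - 2*16/(45 + √(45 + 1/45)) = 128 - 2*16/(45 + √(2026/45)) = 128 - 2*16/(45 + √10130/15) = 128 - 32/(45 + √10130/15)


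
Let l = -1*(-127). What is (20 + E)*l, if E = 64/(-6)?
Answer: 3556/3 ≈ 1185.3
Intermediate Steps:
E = -32/3 (E = 64*(-1/6) = -32/3 ≈ -10.667)
l = 127
(20 + E)*l = (20 - 32/3)*127 = (28/3)*127 = 3556/3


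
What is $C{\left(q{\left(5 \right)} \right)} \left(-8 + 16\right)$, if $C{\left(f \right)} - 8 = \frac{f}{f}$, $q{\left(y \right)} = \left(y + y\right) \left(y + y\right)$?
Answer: $72$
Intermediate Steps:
$q{\left(y \right)} = 4 y^{2}$ ($q{\left(y \right)} = 2 y 2 y = 4 y^{2}$)
$C{\left(f \right)} = 9$ ($C{\left(f \right)} = 8 + \frac{f}{f} = 8 + 1 = 9$)
$C{\left(q{\left(5 \right)} \right)} \left(-8 + 16\right) = 9 \left(-8 + 16\right) = 9 \cdot 8 = 72$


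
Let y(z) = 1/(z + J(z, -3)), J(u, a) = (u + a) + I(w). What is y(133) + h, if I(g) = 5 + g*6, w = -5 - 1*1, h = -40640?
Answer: -9428479/232 ≈ -40640.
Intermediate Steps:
w = -6 (w = -5 - 1 = -6)
I(g) = 5 + 6*g
J(u, a) = -31 + a + u (J(u, a) = (u + a) + (5 + 6*(-6)) = (a + u) + (5 - 36) = (a + u) - 31 = -31 + a + u)
y(z) = 1/(-34 + 2*z) (y(z) = 1/(z + (-31 - 3 + z)) = 1/(z + (-34 + z)) = 1/(-34 + 2*z))
y(133) + h = 1/(2*(-17 + 133)) - 40640 = (½)/116 - 40640 = (½)*(1/116) - 40640 = 1/232 - 40640 = -9428479/232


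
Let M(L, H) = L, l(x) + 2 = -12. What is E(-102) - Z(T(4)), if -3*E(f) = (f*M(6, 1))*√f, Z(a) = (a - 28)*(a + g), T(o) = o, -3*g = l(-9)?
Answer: 208 + 204*I*√102 ≈ 208.0 + 2060.3*I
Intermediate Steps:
l(x) = -14 (l(x) = -2 - 12 = -14)
g = 14/3 (g = -⅓*(-14) = 14/3 ≈ 4.6667)
Z(a) = (-28 + a)*(14/3 + a) (Z(a) = (a - 28)*(a + 14/3) = (-28 + a)*(14/3 + a))
E(f) = -2*f^(3/2) (E(f) = -f*6*√f/3 = -6*f*√f/3 = -2*f^(3/2))
E(-102) - Z(T(4)) = -(-204)*I*√102 - (-392/3 + 4² - 70/3*4) = -(-204)*I*√102 - (-392/3 + 16 - 280/3) = 204*I*√102 - 1*(-208) = 204*I*√102 + 208 = 208 + 204*I*√102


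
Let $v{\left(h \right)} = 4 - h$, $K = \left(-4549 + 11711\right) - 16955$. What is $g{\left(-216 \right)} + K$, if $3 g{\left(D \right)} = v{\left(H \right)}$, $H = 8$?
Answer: $- \frac{29383}{3} \approx -9794.3$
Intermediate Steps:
$K = -9793$ ($K = 7162 - 16955 = -9793$)
$g{\left(D \right)} = - \frac{4}{3}$ ($g{\left(D \right)} = \frac{4 - 8}{3} = \frac{1}{3} \left(-4\right) = - \frac{4}{3}$)
$g{\left(-216 \right)} + K = - \frac{4}{3} - 9793 = - \frac{29383}{3}$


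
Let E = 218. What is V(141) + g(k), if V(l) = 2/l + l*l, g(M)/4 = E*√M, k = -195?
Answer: 2803223/141 + 872*I*√195 ≈ 19881.0 + 12177.0*I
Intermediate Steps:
g(M) = 872*√M (g(M) = 4*(218*√M) = 872*√M)
V(l) = l² + 2/l (V(l) = 2/l + l² = l² + 2/l)
V(141) + g(k) = (2 + 141³)/141 + 872*√(-195) = (2 + 2803221)/141 + 872*(I*√195) = (1/141)*2803223 + 872*I*√195 = 2803223/141 + 872*I*√195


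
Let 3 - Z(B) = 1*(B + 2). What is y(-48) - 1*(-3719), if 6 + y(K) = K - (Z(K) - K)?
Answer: 3568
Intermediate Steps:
Z(B) = 1 - B (Z(B) = 3 - (B + 2) = 3 - (2 + B) = 3 + (-2 - B) = 1 - B)
y(K) = -7 + 3*K (y(K) = -6 + (K - ((1 - K) - K)) = -6 + (K - (1 - 2*K)) = -6 + (K + (-1 + 2*K)) = -6 + (-1 + 3*K) = -7 + 3*K)
y(-48) - 1*(-3719) = (-7 + 3*(-48)) - 1*(-3719) = (-7 - 144) + 3719 = -151 + 3719 = 3568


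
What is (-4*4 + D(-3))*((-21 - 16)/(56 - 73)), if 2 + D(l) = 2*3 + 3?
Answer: -333/17 ≈ -19.588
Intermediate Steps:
D(l) = 7 (D(l) = -2 + (2*3 + 3) = -2 + (6 + 3) = -2 + 9 = 7)
(-4*4 + D(-3))*((-21 - 16)/(56 - 73)) = (-4*4 + 7)*((-21 - 16)/(56 - 73)) = (-16 + 7)*(-37/(-17)) = -(-333)*(-1)/17 = -9*37/17 = -333/17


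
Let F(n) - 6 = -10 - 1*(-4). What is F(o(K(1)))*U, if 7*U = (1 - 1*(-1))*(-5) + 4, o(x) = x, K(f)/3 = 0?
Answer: 0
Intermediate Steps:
K(f) = 0 (K(f) = 3*0 = 0)
F(n) = 0 (F(n) = 6 + (-10 - 1*(-4)) = 6 + (-10 + 4) = 6 - 6 = 0)
U = -6/7 (U = ((1 - 1*(-1))*(-5) + 4)/7 = ((1 + 1)*(-5) + 4)/7 = (2*(-5) + 4)/7 = (-10 + 4)/7 = (⅐)*(-6) = -6/7 ≈ -0.85714)
F(o(K(1)))*U = 0*(-6/7) = 0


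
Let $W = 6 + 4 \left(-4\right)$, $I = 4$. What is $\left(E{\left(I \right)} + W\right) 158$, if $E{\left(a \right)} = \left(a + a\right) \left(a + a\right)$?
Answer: $8532$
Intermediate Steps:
$W = -10$ ($W = 6 - 16 = -10$)
$E{\left(a \right)} = 4 a^{2}$ ($E{\left(a \right)} = 2 a 2 a = 4 a^{2}$)
$\left(E{\left(I \right)} + W\right) 158 = \left(4 \cdot 4^{2} - 10\right) 158 = \left(4 \cdot 16 - 10\right) 158 = \left(64 - 10\right) 158 = 54 \cdot 158 = 8532$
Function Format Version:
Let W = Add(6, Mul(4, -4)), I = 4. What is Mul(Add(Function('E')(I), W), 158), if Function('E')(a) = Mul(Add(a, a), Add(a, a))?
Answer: 8532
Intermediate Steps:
W = -10 (W = Add(6, -16) = -10)
Function('E')(a) = Mul(4, Pow(a, 2)) (Function('E')(a) = Mul(Mul(2, a), Mul(2, a)) = Mul(4, Pow(a, 2)))
Mul(Add(Function('E')(I), W), 158) = Mul(Add(Mul(4, Pow(4, 2)), -10), 158) = Mul(Add(Mul(4, 16), -10), 158) = Mul(Add(64, -10), 158) = Mul(54, 158) = 8532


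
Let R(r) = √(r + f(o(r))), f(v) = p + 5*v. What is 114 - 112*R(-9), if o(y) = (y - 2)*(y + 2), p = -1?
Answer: 114 - 560*√15 ≈ -2054.9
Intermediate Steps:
o(y) = (-2 + y)*(2 + y)
f(v) = -1 + 5*v
R(r) = √(-21 + r + 5*r²) (R(r) = √(r + (-1 + 5*(-4 + r²))) = √(r + (-1 + (-20 + 5*r²))) = √(r + (-21 + 5*r²)) = √(-21 + r + 5*r²))
114 - 112*R(-9) = 114 - 112*√(-21 - 9 + 5*(-9)²) = 114 - 112*√(-21 - 9 + 5*81) = 114 - 112*√(-21 - 9 + 405) = 114 - 560*√15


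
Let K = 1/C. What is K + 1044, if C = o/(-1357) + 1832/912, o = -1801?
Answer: 538928646/516067 ≈ 1044.3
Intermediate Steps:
C = 516067/154698 (C = -1801/(-1357) + 1832/912 = -1801*(-1/1357) + 1832*(1/912) = 1801/1357 + 229/114 = 516067/154698 ≈ 3.3360)
K = 154698/516067 (K = 1/(516067/154698) = 154698/516067 ≈ 0.29976)
K + 1044 = 154698/516067 + 1044 = 538928646/516067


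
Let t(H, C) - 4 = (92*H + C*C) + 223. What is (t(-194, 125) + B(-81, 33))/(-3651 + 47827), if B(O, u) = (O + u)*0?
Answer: -499/11044 ≈ -0.045183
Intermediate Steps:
t(H, C) = 227 + C² + 92*H (t(H, C) = 4 + ((92*H + C*C) + 223) = 4 + ((92*H + C²) + 223) = 4 + ((C² + 92*H) + 223) = 4 + (223 + C² + 92*H) = 227 + C² + 92*H)
B(O, u) = 0
(t(-194, 125) + B(-81, 33))/(-3651 + 47827) = ((227 + 125² + 92*(-194)) + 0)/(-3651 + 47827) = ((227 + 15625 - 17848) + 0)/44176 = (-1996 + 0)*(1/44176) = -1996*1/44176 = -499/11044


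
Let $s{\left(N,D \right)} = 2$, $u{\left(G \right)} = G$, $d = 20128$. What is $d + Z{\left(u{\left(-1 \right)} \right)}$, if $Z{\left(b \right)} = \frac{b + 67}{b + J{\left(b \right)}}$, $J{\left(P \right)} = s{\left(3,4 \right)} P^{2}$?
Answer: $20194$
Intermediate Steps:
$J{\left(P \right)} = 2 P^{2}$
$Z{\left(b \right)} = \frac{67 + b}{b + 2 b^{2}}$ ($Z{\left(b \right)} = \frac{b + 67}{b + 2 b^{2}} = \frac{67 + b}{b + 2 b^{2}}$)
$d + Z{\left(u{\left(-1 \right)} \right)} = 20128 + \frac{67 - 1}{\left(-1\right) \left(1 + 2 \left(-1\right)\right)} = 20128 - \frac{1}{1 - 2} \cdot 66 = 20128 - \frac{1}{-1} \cdot 66 = 20128 - \left(-1\right) 66 = 20128 + 66 = 20194$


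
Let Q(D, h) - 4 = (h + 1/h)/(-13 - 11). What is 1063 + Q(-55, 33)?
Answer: 421987/396 ≈ 1065.6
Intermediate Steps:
Q(D, h) = 4 - h/24 - 1/(24*h) (Q(D, h) = 4 + (h + 1/h)/(-13 - 11) = 4 + (h + 1/h)/(-24) = 4 + (h + 1/h)*(-1/24) = 4 + (-h/24 - 1/(24*h)) = 4 - h/24 - 1/(24*h))
1063 + Q(-55, 33) = 1063 + (4 - 1/24*33 - 1/24/33) = 1063 + (4 - 11/8 - 1/24*1/33) = 1063 + (4 - 11/8 - 1/792) = 1063 + 1039/396 = 421987/396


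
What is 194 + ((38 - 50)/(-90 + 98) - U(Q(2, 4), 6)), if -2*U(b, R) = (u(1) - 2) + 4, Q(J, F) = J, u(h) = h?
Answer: 194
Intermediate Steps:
U(b, R) = -3/2 (U(b, R) = -((1 - 2) + 4)/2 = -(-1 + 4)/2 = -1/2*3 = -3/2)
194 + ((38 - 50)/(-90 + 98) - U(Q(2, 4), 6)) = 194 + ((38 - 50)/(-90 + 98) - 1*(-3/2)) = 194 + (-12/8 + 3/2) = 194 + (-12*1/8 + 3/2) = 194 + (-3/2 + 3/2) = 194 + 0 = 194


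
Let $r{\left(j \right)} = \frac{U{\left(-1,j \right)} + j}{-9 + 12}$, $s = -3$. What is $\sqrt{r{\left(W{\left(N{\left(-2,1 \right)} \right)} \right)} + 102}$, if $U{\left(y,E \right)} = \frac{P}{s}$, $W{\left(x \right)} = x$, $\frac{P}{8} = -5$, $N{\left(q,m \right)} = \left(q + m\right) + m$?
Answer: $\frac{\sqrt{958}}{3} \approx 10.317$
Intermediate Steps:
$N{\left(q,m \right)} = q + 2 m$ ($N{\left(q,m \right)} = \left(m + q\right) + m = q + 2 m$)
$P = -40$ ($P = 8 \left(-5\right) = -40$)
$U{\left(y,E \right)} = \frac{40}{3}$ ($U{\left(y,E \right)} = - \frac{40}{-3} = \left(-40\right) \left(- \frac{1}{3}\right) = \frac{40}{3}$)
$r{\left(j \right)} = \frac{40}{9} + \frac{j}{3}$ ($r{\left(j \right)} = \frac{\frac{40}{3} + j}{-9 + 12} = \frac{\frac{40}{3} + j}{3} = \left(\frac{40}{3} + j\right) \frac{1}{3} = \frac{40}{9} + \frac{j}{3}$)
$\sqrt{r{\left(W{\left(N{\left(-2,1 \right)} \right)} \right)} + 102} = \sqrt{\left(\frac{40}{9} + \frac{-2 + 2 \cdot 1}{3}\right) + 102} = \sqrt{\left(\frac{40}{9} + \frac{-2 + 2}{3}\right) + 102} = \sqrt{\left(\frac{40}{9} + \frac{1}{3} \cdot 0\right) + 102} = \sqrt{\left(\frac{40}{9} + 0\right) + 102} = \sqrt{\frac{40}{9} + 102} = \sqrt{\frac{958}{9}} = \frac{\sqrt{958}}{3}$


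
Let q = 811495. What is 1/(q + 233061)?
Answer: 1/1044556 ≈ 9.5735e-7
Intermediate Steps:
1/(q + 233061) = 1/(811495 + 233061) = 1/1044556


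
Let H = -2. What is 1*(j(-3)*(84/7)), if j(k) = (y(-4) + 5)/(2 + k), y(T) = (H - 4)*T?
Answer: -348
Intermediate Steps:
y(T) = -6*T (y(T) = (-2 - 4)*T = -6*T)
j(k) = 29/(2 + k) (j(k) = (-6*(-4) + 5)/(2 + k) = (24 + 5)/(2 + k) = 29/(2 + k))
1*(j(-3)*(84/7)) = 1*((29/(2 - 3))*(84/7)) = 1*((29/(-1))*(84*(1/7))) = 1*((29*(-1))*12) = 1*(-29*12) = 1*(-348) = -348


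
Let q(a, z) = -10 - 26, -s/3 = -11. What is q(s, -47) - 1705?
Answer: -1741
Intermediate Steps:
s = 33 (s = -3*(-11) = 33)
q(a, z) = -36
q(s, -47) - 1705 = -36 - 1705 = -1741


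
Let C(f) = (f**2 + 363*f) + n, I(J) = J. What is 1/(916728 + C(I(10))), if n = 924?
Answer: 1/921382 ≈ 1.0853e-6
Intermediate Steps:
C(f) = 924 + f**2 + 363*f (C(f) = (f**2 + 363*f) + 924 = 924 + f**2 + 363*f)
1/(916728 + C(I(10))) = 1/(916728 + (924 + 10**2 + 363*10)) = 1/(916728 + (924 + 100 + 3630)) = 1/(916728 + 4654) = 1/921382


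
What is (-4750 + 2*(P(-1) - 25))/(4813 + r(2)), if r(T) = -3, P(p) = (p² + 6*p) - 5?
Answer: -482/481 ≈ -1.0021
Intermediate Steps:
P(p) = -5 + p² + 6*p
(-4750 + 2*(P(-1) - 25))/(4813 + r(2)) = (-4750 + 2*((-5 + (-1)² + 6*(-1)) - 25))/(4813 - 3) = (-4750 + 2*((-5 + 1 - 6) - 25))/4810 = (-4750 + 2*(-10 - 25))*(1/4810) = (-4750 + 2*(-35))*(1/4810) = (-4750 - 70)*(1/4810) = -4820*1/4810 = -482/481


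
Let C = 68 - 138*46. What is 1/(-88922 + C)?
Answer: -1/95202 ≈ -1.0504e-5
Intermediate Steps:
C = -6280 (C = 68 - 6348 = -6280)
1/(-88922 + C) = 1/(-88922 - 6280) = 1/(-95202) = -1/95202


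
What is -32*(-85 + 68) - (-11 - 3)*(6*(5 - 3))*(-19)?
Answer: -2648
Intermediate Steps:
-32*(-85 + 68) - (-11 - 3)*(6*(5 - 3))*(-19) = -32*(-17) - (-84*2)*(-19) = 544 - (-14*12)*(-19) = 544 - (-168)*(-19) = 544 - 1*3192 = 544 - 3192 = -2648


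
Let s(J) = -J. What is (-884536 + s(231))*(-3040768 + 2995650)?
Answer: 39918917506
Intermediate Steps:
(-884536 + s(231))*(-3040768 + 2995650) = (-884536 - 1*231)*(-3040768 + 2995650) = (-884536 - 231)*(-45118) = -884767*(-45118) = 39918917506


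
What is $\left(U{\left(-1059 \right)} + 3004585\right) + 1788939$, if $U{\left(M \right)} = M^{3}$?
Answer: $-1182854855$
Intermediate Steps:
$\left(U{\left(-1059 \right)} + 3004585\right) + 1788939 = \left(\left(-1059\right)^{3} + 3004585\right) + 1788939 = \left(-1187648379 + 3004585\right) + 1788939 = -1184643794 + 1788939 = -1182854855$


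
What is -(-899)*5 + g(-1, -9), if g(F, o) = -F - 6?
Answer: 4490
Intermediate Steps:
g(F, o) = -6 - F
-(-899)*5 + g(-1, -9) = -(-899)*5 + (-6 - 1*(-1)) = -31*(-145) + (-6 + 1) = 4495 - 5 = 4490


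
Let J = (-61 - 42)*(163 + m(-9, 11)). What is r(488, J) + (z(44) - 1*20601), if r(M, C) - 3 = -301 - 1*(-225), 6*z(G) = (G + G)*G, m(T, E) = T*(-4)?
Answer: -60086/3 ≈ -20029.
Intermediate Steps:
m(T, E) = -4*T
z(G) = G**2/3 (z(G) = ((G + G)*G)/6 = ((2*G)*G)/6 = (2*G**2)/6 = G**2/3)
J = -20497 (J = (-61 - 42)*(163 - 4*(-9)) = -103*(163 + 36) = -103*199 = -20497)
r(M, C) = -73 (r(M, C) = 3 + (-301 - 1*(-225)) = 3 + (-301 + 225) = 3 - 76 = -73)
r(488, J) + (z(44) - 1*20601) = -73 + ((1/3)*44**2 - 1*20601) = -73 + ((1/3)*1936 - 20601) = -73 + (1936/3 - 20601) = -73 - 59867/3 = -60086/3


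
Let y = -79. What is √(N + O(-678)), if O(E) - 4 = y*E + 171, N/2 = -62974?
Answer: I*√72211 ≈ 268.72*I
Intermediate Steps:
N = -125948 (N = 2*(-62974) = -125948)
O(E) = 175 - 79*E (O(E) = 4 + (-79*E + 171) = 4 + (171 - 79*E) = 175 - 79*E)
√(N + O(-678)) = √(-125948 + (175 - 79*(-678))) = √(-125948 + (175 + 53562)) = √(-125948 + 53737) = √(-72211) = I*√72211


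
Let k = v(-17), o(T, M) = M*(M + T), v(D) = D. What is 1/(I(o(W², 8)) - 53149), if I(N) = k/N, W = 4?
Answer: -192/10204625 ≈ -1.8815e-5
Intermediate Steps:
k = -17
I(N) = -17/N
1/(I(o(W², 8)) - 53149) = 1/(-17*1/(8*(8 + 4²)) - 53149) = 1/(-17*1/(8*(8 + 16)) - 53149) = 1/(-17/(8*24) - 53149) = 1/(-17/192 - 53149) = 1/(-10204625/192) = -192/10204625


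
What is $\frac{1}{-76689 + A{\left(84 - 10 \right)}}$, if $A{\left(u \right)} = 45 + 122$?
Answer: $- \frac{1}{76522} \approx -1.3068 \cdot 10^{-5}$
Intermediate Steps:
$A{\left(u \right)} = 167$
$\frac{1}{-76689 + A{\left(84 - 10 \right)}} = \frac{1}{-76689 + 167} = \frac{1}{-76522} = - \frac{1}{76522}$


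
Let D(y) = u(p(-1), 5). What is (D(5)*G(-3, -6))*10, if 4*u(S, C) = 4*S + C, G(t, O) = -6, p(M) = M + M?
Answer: 45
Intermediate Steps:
p(M) = 2*M
u(S, C) = S + C/4 (u(S, C) = (4*S + C)/4 = (C + 4*S)/4 = S + C/4)
D(y) = -3/4 (D(y) = 2*(-1) + (1/4)*5 = -2 + 5/4 = -3/4)
(D(5)*G(-3, -6))*10 = -3/4*(-6)*10 = (9/2)*10 = 45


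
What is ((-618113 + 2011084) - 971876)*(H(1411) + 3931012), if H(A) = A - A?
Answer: 1655329498140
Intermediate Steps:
H(A) = 0
((-618113 + 2011084) - 971876)*(H(1411) + 3931012) = ((-618113 + 2011084) - 971876)*(0 + 3931012) = (1392971 - 971876)*3931012 = 421095*3931012 = 1655329498140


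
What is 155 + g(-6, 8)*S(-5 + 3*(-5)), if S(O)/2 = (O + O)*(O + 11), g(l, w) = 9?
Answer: 6635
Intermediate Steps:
S(O) = 4*O*(11 + O) (S(O) = 2*((O + O)*(O + 11)) = 2*((2*O)*(11 + O)) = 2*(2*O*(11 + O)) = 4*O*(11 + O))
155 + g(-6, 8)*S(-5 + 3*(-5)) = 155 + 9*(4*(-5 + 3*(-5))*(11 + (-5 + 3*(-5)))) = 155 + 9*(4*(-5 - 15)*(11 + (-5 - 15))) = 155 + 9*(4*(-20)*(11 - 20)) = 155 + 9*(4*(-20)*(-9)) = 155 + 9*720 = 155 + 6480 = 6635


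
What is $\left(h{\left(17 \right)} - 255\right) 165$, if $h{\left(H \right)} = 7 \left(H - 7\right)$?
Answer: $-30525$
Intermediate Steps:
$h{\left(H \right)} = -49 + 7 H$ ($h{\left(H \right)} = 7 \left(-7 + H\right) = -49 + 7 H$)
$\left(h{\left(17 \right)} - 255\right) 165 = \left(\left(-49 + 7 \cdot 17\right) - 255\right) 165 = \left(\left(-49 + 119\right) - 255\right) 165 = \left(70 - 255\right) 165 = \left(-185\right) 165 = -30525$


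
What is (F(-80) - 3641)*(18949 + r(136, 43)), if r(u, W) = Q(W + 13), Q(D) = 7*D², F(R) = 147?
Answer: -142908094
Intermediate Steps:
r(u, W) = 7*(13 + W)² (r(u, W) = 7*(W + 13)² = 7*(13 + W)²)
(F(-80) - 3641)*(18949 + r(136, 43)) = (147 - 3641)*(18949 + 7*(13 + 43)²) = -3494*(18949 + 7*56²) = -3494*(18949 + 7*3136) = -3494*(18949 + 21952) = -3494*40901 = -142908094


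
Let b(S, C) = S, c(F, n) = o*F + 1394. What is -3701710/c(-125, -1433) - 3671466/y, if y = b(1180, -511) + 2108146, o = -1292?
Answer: -123620190148/5052890433 ≈ -24.465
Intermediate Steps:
c(F, n) = 1394 - 1292*F (c(F, n) = -1292*F + 1394 = 1394 - 1292*F)
y = 2109326 (y = 1180 + 2108146 = 2109326)
-3701710/c(-125, -1433) - 3671466/y = -3701710/(1394 - 1292*(-125)) - 3671466/2109326 = -3701710/(1394 + 161500) - 3671466*1/2109326 = -3701710/162894 - 1835733/1054663 = -3701710*1/162894 - 1835733/1054663 = -1850855/81447 - 1835733/1054663 = -123620190148/5052890433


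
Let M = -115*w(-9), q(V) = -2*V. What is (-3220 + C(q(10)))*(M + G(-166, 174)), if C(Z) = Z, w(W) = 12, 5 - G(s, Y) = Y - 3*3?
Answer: 4989600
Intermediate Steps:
G(s, Y) = 14 - Y (G(s, Y) = 5 - (Y - 3*3) = 5 - (Y - 9) = 5 - (-9 + Y) = 5 + (9 - Y) = 14 - Y)
M = -1380 (M = -115*12 = -1380)
(-3220 + C(q(10)))*(M + G(-166, 174)) = (-3220 - 2*10)*(-1380 + (14 - 1*174)) = (-3220 - 20)*(-1380 + (14 - 174)) = -3240*(-1380 - 160) = -3240*(-1540) = 4989600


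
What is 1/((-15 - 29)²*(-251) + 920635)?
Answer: 1/434699 ≈ 2.3004e-6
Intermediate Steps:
1/((-15 - 29)²*(-251) + 920635) = 1/((-44)²*(-251) + 920635) = 1/(1936*(-251) + 920635) = 1/(-485936 + 920635) = 1/434699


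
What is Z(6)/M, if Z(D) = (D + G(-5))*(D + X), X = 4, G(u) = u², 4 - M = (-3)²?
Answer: -62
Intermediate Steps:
M = -5 (M = 4 - 1*(-3)² = 4 - 1*9 = 4 - 9 = -5)
Z(D) = (4 + D)*(25 + D) (Z(D) = (D + (-5)²)*(D + 4) = (D + 25)*(4 + D) = (25 + D)*(4 + D) = (4 + D)*(25 + D))
Z(6)/M = (100 + 6² + 29*6)/(-5) = -(100 + 36 + 174)/5 = -⅕*310 = -62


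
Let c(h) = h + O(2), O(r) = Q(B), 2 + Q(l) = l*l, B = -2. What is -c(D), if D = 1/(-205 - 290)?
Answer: -989/495 ≈ -1.9980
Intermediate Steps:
Q(l) = -2 + l² (Q(l) = -2 + l*l = -2 + l²)
D = -1/495 (D = 1/(-495) = -1/495 ≈ -0.0020202)
O(r) = 2 (O(r) = -2 + (-2)² = -2 + 4 = 2)
c(h) = 2 + h (c(h) = h + 2 = 2 + h)
-c(D) = -(2 - 1/495) = -1*989/495 = -989/495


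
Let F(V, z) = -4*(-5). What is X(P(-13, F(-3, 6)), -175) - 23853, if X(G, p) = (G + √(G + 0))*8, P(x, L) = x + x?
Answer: -24061 + 8*I*√26 ≈ -24061.0 + 40.792*I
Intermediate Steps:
F(V, z) = 20
P(x, L) = 2*x
X(G, p) = 8*G + 8*√G (X(G, p) = (G + √G)*8 = 8*G + 8*√G)
X(P(-13, F(-3, 6)), -175) - 23853 = (8*(2*(-13)) + 8*√(2*(-13))) - 23853 = (8*(-26) + 8*√(-26)) - 23853 = (-208 + 8*(I*√26)) - 23853 = (-208 + 8*I*√26) - 23853 = -24061 + 8*I*√26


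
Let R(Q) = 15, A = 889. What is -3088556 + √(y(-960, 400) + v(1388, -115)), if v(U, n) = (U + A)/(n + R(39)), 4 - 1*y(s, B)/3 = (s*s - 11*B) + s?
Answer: -3088556 + 3*I*√30541453/10 ≈ -3.0886e+6 + 1657.9*I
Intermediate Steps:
y(s, B) = 12 - 3*s - 3*s² + 33*B (y(s, B) = 12 - 3*((s*s - 11*B) + s) = 12 - 3*((s² - 11*B) + s) = 12 - 3*(s + s² - 11*B) = 12 + (-3*s - 3*s² + 33*B) = 12 - 3*s - 3*s² + 33*B)
v(U, n) = (889 + U)/(15 + n) (v(U, n) = (U + 889)/(n + 15) = (889 + U)/(15 + n))
-3088556 + √(y(-960, 400) + v(1388, -115)) = -3088556 + √((12 - 3*(-960) - 3*(-960)² + 33*400) + (889 + 1388)/(15 - 115)) = -3088556 + √((12 + 2880 - 3*921600 + 13200) + 2277/(-100)) = -3088556 + √((12 + 2880 - 2764800 + 13200) - 1/100*2277) = -3088556 + √(-2748708 - 2277/100) = -3088556 + √(-274873077/100) = -3088556 + 3*I*√30541453/10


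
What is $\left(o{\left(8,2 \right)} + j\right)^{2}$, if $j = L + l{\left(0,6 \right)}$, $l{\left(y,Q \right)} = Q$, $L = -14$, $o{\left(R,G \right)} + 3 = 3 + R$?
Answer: $0$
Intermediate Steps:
$o{\left(R,G \right)} = R$ ($o{\left(R,G \right)} = -3 + \left(3 + R\right) = R$)
$j = -8$ ($j = -14 + 6 = -8$)
$\left(o{\left(8,2 \right)} + j\right)^{2} = \left(8 - 8\right)^{2} = 0^{2} = 0$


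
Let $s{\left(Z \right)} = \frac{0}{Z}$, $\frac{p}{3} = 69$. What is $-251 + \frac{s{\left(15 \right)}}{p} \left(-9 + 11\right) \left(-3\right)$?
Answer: $-251$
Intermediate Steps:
$p = 207$ ($p = 3 \cdot 69 = 207$)
$s{\left(Z \right)} = 0$
$-251 + \frac{s{\left(15 \right)}}{p} \left(-9 + 11\right) \left(-3\right) = -251 + \frac{0}{207} \left(-9 + 11\right) \left(-3\right) = -251 + 0 \cdot \frac{1}{207} \cdot 2 \left(-3\right) = -251 + 0 \left(-6\right) = -251 + 0 = -251$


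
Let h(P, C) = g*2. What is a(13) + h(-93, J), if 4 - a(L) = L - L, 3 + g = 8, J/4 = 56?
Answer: 14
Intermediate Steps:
J = 224 (J = 4*56 = 224)
g = 5 (g = -3 + 8 = 5)
h(P, C) = 10 (h(P, C) = 5*2 = 10)
a(L) = 4 (a(L) = 4 - (L - L) = 4 - 1*0 = 4 + 0 = 4)
a(13) + h(-93, J) = 4 + 10 = 14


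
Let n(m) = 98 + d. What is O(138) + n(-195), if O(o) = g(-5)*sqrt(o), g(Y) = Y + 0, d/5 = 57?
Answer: 383 - 5*sqrt(138) ≈ 324.26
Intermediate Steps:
d = 285 (d = 5*57 = 285)
g(Y) = Y
O(o) = -5*sqrt(o)
n(m) = 383 (n(m) = 98 + 285 = 383)
O(138) + n(-195) = -5*sqrt(138) + 383 = 383 - 5*sqrt(138)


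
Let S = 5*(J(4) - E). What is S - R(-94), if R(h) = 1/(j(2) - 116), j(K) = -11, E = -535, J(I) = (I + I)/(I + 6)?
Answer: 340234/127 ≈ 2679.0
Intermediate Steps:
J(I) = 2*I/(6 + I) (J(I) = (2*I)/(6 + I) = 2*I/(6 + I))
S = 2679 (S = 5*(2*4/(6 + 4) - 1*(-535)) = 5*(2*4/10 + 535) = 5*(2*4*(⅒) + 535) = 5*(⅘ + 535) = 5*(2679/5) = 2679)
R(h) = -1/127 (R(h) = 1/(-11 - 116) = 1/(-127) = -1/127)
S - R(-94) = 2679 - 1*(-1/127) = 2679 + 1/127 = 340234/127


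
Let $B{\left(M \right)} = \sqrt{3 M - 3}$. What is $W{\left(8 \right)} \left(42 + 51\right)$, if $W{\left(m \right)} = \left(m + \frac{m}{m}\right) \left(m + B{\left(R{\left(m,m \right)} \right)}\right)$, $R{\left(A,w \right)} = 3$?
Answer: $6696 + 837 \sqrt{6} \approx 8746.2$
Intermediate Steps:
$B{\left(M \right)} = \sqrt{-3 + 3 M}$
$W{\left(m \right)} = \left(1 + m\right) \left(m + \sqrt{6}\right)$ ($W{\left(m \right)} = \left(m + \frac{m}{m}\right) \left(m + \sqrt{-3 + 3 \cdot 3}\right) = \left(m + 1\right) \left(m + \sqrt{-3 + 9}\right) = \left(1 + m\right) \left(m + \sqrt{6}\right)$)
$W{\left(8 \right)} \left(42 + 51\right) = \left(8 + \sqrt{6} + 8^{2} + 8 \sqrt{6}\right) \left(42 + 51\right) = \left(8 + \sqrt{6} + 64 + 8 \sqrt{6}\right) 93 = \left(72 + 9 \sqrt{6}\right) 93 = 6696 + 837 \sqrt{6}$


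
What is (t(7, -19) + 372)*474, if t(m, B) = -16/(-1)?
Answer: 183912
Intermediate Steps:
t(m, B) = 16 (t(m, B) = -16*(-1) = 16)
(t(7, -19) + 372)*474 = (16 + 372)*474 = 388*474 = 183912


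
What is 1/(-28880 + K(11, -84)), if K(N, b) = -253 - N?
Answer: -1/29144 ≈ -3.4312e-5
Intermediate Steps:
1/(-28880 + K(11, -84)) = 1/(-28880 + (-253 - 1*11)) = 1/(-28880 + (-253 - 11)) = 1/(-28880 - 264) = 1/(-29144) = -1/29144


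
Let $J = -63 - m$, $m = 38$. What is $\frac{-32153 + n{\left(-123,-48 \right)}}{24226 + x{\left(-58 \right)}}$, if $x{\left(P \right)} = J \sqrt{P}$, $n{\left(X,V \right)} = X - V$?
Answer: $- \frac{390377764}{293745367} - \frac{1627514 i \sqrt{58}}{293745367} \approx -1.329 - 0.042196 i$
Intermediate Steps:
$J = -101$ ($J = -63 - 38 = -101$)
$x{\left(P \right)} = - 101 \sqrt{P}$
$\frac{-32153 + n{\left(-123,-48 \right)}}{24226 + x{\left(-58 \right)}} = \frac{-32153 - 75}{24226 - 101 \sqrt{-58}} = \frac{-32153 + \left(-123 + 48\right)}{24226 - 101 i \sqrt{58}} = \frac{-32153 - 75}{24226 - 101 i \sqrt{58}} = - \frac{32228}{24226 - 101 i \sqrt{58}}$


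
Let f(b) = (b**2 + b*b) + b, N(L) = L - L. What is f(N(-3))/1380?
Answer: 0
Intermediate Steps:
N(L) = 0
f(b) = b + 2*b**2 (f(b) = (b**2 + b**2) + b = 2*b**2 + b = b + 2*b**2)
f(N(-3))/1380 = (0*(1 + 2*0))/1380 = (0*(1 + 0))*(1/1380) = (0*1)*(1/1380) = 0*(1/1380) = 0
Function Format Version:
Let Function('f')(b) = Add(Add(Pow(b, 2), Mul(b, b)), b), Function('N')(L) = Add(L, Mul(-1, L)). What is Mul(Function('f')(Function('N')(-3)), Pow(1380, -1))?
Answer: 0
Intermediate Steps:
Function('N')(L) = 0
Function('f')(b) = Add(b, Mul(2, Pow(b, 2))) (Function('f')(b) = Add(Add(Pow(b, 2), Pow(b, 2)), b) = Add(Mul(2, Pow(b, 2)), b) = Add(b, Mul(2, Pow(b, 2))))
Mul(Function('f')(Function('N')(-3)), Pow(1380, -1)) = Mul(Mul(0, Add(1, Mul(2, 0))), Pow(1380, -1)) = Mul(Mul(0, Add(1, 0)), Rational(1, 1380)) = Mul(Mul(0, 1), Rational(1, 1380)) = Mul(0, Rational(1, 1380)) = 0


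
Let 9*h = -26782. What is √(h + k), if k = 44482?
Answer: 2*√93389/3 ≈ 203.73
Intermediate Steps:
h = -26782/9 (h = (⅑)*(-26782) = -26782/9 ≈ -2975.8)
√(h + k) = √(-26782/9 + 44482) = √(373556/9) = 2*√93389/3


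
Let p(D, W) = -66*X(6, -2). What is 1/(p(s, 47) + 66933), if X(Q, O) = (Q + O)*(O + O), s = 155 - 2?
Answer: 1/67989 ≈ 1.4708e-5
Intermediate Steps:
s = 153
X(Q, O) = 2*O*(O + Q) (X(Q, O) = (O + Q)*(2*O) = 2*O*(O + Q))
p(D, W) = 1056 (p(D, W) = -132*(-2)*(-2 + 6) = -132*(-2)*4 = -66*(-16) = 1056)
1/(p(s, 47) + 66933) = 1/(1056 + 66933) = 1/67989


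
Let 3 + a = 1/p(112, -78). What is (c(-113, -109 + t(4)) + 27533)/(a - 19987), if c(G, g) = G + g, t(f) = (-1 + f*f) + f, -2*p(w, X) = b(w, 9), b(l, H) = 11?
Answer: -150315/109946 ≈ -1.3672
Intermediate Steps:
p(w, X) = -11/2 (p(w, X) = -1/2*11 = -11/2)
t(f) = -1 + f + f**2 (t(f) = (-1 + f**2) + f = -1 + f + f**2)
a = -35/11 (a = -3 + 1/(-11/2) = -3 - 2/11 = -35/11 ≈ -3.1818)
(c(-113, -109 + t(4)) + 27533)/(a - 19987) = ((-113 + (-109 + (-1 + 4 + 4**2))) + 27533)/(-35/11 - 19987) = ((-113 + (-109 + (-1 + 4 + 16))) + 27533)/(-219892/11) = ((-113 + (-109 + 19)) + 27533)*(-11/219892) = ((-113 - 90) + 27533)*(-11/219892) = (-203 + 27533)*(-11/219892) = 27330*(-11/219892) = -150315/109946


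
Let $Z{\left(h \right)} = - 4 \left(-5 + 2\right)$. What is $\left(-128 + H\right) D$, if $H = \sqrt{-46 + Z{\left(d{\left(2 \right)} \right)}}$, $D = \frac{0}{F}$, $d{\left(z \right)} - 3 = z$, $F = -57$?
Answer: $0$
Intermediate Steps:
$d{\left(z \right)} = 3 + z$
$Z{\left(h \right)} = 12$ ($Z{\left(h \right)} = \left(-4\right) \left(-3\right) = 12$)
$D = 0$ ($D = \frac{0}{-57} = 0 \left(- \frac{1}{57}\right) = 0$)
$H = i \sqrt{34}$ ($H = \sqrt{-46 + 12} = \sqrt{-34} = i \sqrt{34} \approx 5.8309 i$)
$\left(-128 + H\right) D = \left(-128 + i \sqrt{34}\right) 0 = 0$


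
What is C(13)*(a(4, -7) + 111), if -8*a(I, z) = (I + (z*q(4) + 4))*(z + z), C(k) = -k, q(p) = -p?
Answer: -2262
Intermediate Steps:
a(I, z) = -z*(4 + I - 4*z)/4 (a(I, z) = -(I + (z*(-1*4) + 4))*(z + z)/8 = -(I + (z*(-4) + 4))*2*z/8 = -(I + (-4*z + 4))*2*z/8 = -(I + (4 - 4*z))*2*z/8 = -(4 + I - 4*z)*2*z/8 = -z*(4 + I - 4*z)/4)
C(13)*(a(4, -7) + 111) = (-1*13)*((¼)*(-7)*(-4 - 1*4 + 4*(-7)) + 111) = -13*((¼)*(-7)*(-4 - 4 - 28) + 111) = -13*((¼)*(-7)*(-36) + 111) = -13*(63 + 111) = -13*174 = -2262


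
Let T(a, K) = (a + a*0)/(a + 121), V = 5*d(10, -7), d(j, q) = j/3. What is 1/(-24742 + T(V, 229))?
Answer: -413/10218396 ≈ -4.0417e-5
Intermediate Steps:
d(j, q) = j/3 (d(j, q) = j*(⅓) = j/3)
V = 50/3 (V = 5*((⅓)*10) = 5*(10/3) = 50/3 ≈ 16.667)
T(a, K) = a/(121 + a) (T(a, K) = (a + 0)/(121 + a) = a/(121 + a))
1/(-24742 + T(V, 229)) = 1/(-24742 + 50/(3*(121 + 50/3))) = 1/(-24742 + 50/(3*(413/3))) = 1/(-24742 + (50/3)*(3/413)) = 1/(-24742 + 50/413) = 1/(-10218396/413) = -413/10218396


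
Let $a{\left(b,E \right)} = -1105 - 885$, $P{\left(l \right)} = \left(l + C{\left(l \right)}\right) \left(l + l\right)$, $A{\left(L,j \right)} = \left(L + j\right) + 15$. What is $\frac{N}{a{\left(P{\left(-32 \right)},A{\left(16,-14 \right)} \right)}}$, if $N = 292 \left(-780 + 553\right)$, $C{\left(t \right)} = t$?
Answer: $\frac{33142}{995} \approx 33.309$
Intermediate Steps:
$A{\left(L,j \right)} = 15 + L + j$
$P{\left(l \right)} = 4 l^{2}$ ($P{\left(l \right)} = \left(l + l\right) \left(l + l\right) = 2 l 2 l = 4 l^{2}$)
$a{\left(b,E \right)} = -1990$
$N = -66284$ ($N = 292 \left(-227\right) = -66284$)
$\frac{N}{a{\left(P{\left(-32 \right)},A{\left(16,-14 \right)} \right)}} = - \frac{66284}{-1990} = \left(-66284\right) \left(- \frac{1}{1990}\right) = \frac{33142}{995}$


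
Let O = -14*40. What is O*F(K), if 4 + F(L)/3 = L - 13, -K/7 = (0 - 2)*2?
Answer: -18480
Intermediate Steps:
K = 28 (K = -7*(0 - 2)*2 = -(-14)*2 = -7*(-4) = 28)
F(L) = -51 + 3*L (F(L) = -12 + 3*(L - 13) = -12 + 3*(-13 + L) = -12 + (-39 + 3*L) = -51 + 3*L)
O = -560
O*F(K) = -560*(-51 + 3*28) = -560*(-51 + 84) = -560*33 = -18480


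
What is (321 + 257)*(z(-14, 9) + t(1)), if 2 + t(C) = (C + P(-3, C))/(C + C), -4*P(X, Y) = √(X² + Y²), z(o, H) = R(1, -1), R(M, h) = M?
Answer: -289 - 289*√10/4 ≈ -517.47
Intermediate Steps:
z(o, H) = 1
P(X, Y) = -√(X² + Y²)/4
t(C) = -2 + (C - √(9 + C²)/4)/(2*C) (t(C) = -2 + (C - √((-3)² + C²)/4)/(C + C) = -2 + (C - √(9 + C²)/4)/((2*C)) = -2 + (C - √(9 + C²)/4)*(1/(2*C)) = -2 + (C - √(9 + C²)/4)/(2*C))
(321 + 257)*(z(-14, 9) + t(1)) = (321 + 257)*(1 + (⅛)*(-√(9 + 1²) - 12*1)/1) = 578*(1 + (⅛)*1*(-√(9 + 1) - 12)) = 578*(1 + (⅛)*1*(-√10 - 12)) = 578*(1 + (⅛)*1*(-12 - √10)) = 578*(1 + (-3/2 - √10/8)) = 578*(-½ - √10/8) = -289 - 289*√10/4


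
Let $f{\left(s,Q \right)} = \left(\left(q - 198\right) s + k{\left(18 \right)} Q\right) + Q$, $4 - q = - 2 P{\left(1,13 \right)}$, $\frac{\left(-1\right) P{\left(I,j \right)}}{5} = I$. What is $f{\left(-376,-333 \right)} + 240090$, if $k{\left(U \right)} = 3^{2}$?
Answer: $313464$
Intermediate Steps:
$P{\left(I,j \right)} = - 5 I$
$k{\left(U \right)} = 9$
$q = -6$ ($q = 4 - - 2 \left(\left(-5\right) 1\right) = 4 - \left(-2\right) \left(-5\right) = 4 - 10 = -6$)
$f{\left(s,Q \right)} = - 204 s + 10 Q$ ($f{\left(s,Q \right)} = \left(\left(-6 - 198\right) s + 9 Q\right) + Q = \left(- 204 s + 9 Q\right) + Q = - 204 s + 10 Q$)
$f{\left(-376,-333 \right)} + 240090 = \left(\left(-204\right) \left(-376\right) + 10 \left(-333\right)\right) + 240090 = \left(76704 - 3330\right) + 240090 = 73374 + 240090 = 313464$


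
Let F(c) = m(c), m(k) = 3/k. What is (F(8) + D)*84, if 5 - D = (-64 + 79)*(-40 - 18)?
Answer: 147063/2 ≈ 73532.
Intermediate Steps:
F(c) = 3/c
D = 875 (D = 5 - (-64 + 79)*(-40 - 18) = 5 - 15*(-58) = 5 - 1*(-870) = 5 + 870 = 875)
(F(8) + D)*84 = (3/8 + 875)*84 = (7003/8)*84 = 147063/2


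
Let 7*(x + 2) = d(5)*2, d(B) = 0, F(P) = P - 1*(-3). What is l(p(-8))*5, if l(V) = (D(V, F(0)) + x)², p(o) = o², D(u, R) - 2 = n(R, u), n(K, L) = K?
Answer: 45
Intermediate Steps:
F(P) = 3 + P (F(P) = P + 3 = 3 + P)
D(u, R) = 2 + R
x = -2 (x = -2 + (0*2)/7 = -2 + (⅐)*0 = -2 + 0 = -2)
l(V) = 9 (l(V) = ((2 + (3 + 0)) - 2)² = ((2 + 3) - 2)² = (5 - 2)² = 3² = 9)
l(p(-8))*5 = 9*5 = 45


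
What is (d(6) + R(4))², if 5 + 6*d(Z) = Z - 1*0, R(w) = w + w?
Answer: 2401/36 ≈ 66.694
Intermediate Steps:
R(w) = 2*w
d(Z) = -⅚ + Z/6 (d(Z) = -⅚ + (Z - 1*0)/6 = -⅚ + (Z + 0)/6 = -⅚ + Z/6)
(d(6) + R(4))² = ((-⅚ + (⅙)*6) + 2*4)² = ((-⅚ + 1) + 8)² = (⅙ + 8)² = (49/6)² = 2401/36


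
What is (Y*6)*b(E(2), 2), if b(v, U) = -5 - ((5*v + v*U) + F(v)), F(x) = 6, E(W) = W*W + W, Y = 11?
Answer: -3498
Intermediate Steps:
E(W) = W + W² (E(W) = W² + W = W + W²)
b(v, U) = -11 - 5*v - U*v (b(v, U) = -5 - ((5*v + v*U) + 6) = -5 - ((5*v + U*v) + 6) = -5 - (6 + 5*v + U*v) = -5 + (-6 - 5*v - U*v) = -11 - 5*v - U*v)
(Y*6)*b(E(2), 2) = (11*6)*(-11 - 10*(1 + 2) - 1*2*2*(1 + 2)) = 66*(-11 - 10*3 - 1*2*2*3) = 66*(-11 - 5*6 - 1*2*6) = 66*(-11 - 30 - 12) = 66*(-53) = -3498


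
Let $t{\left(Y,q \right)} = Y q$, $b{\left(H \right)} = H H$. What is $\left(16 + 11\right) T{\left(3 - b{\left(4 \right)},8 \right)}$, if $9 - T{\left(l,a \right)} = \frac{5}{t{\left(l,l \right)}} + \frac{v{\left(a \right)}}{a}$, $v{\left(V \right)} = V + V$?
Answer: $\frac{31806}{169} \approx 188.2$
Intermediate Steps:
$b{\left(H \right)} = H^{2}$
$v{\left(V \right)} = 2 V$
$T{\left(l,a \right)} = 7 - \frac{5}{l^{2}}$ ($T{\left(l,a \right)} = 9 - \left(\frac{5}{l l} + \frac{2 a}{a}\right) = 9 - \left(\frac{5}{l^{2}} + 2\right) = 9 - \left(2 + \frac{5}{l^{2}}\right) = 7 - \frac{5}{l^{2}}$)
$\left(16 + 11\right) T{\left(3 - b{\left(4 \right)},8 \right)} = \left(16 + 11\right) \left(7 - \frac{5}{\left(3 - 4^{2}\right)^{2}}\right) = 27 \left(7 - \frac{5}{\left(3 - 16\right)^{2}}\right) = 27 \left(7 - \frac{5}{169}\right) = 27 \cdot \frac{1178}{169} = \frac{31806}{169}$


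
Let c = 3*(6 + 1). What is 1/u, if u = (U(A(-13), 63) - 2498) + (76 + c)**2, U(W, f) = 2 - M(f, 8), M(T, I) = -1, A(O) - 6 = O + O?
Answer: 1/6914 ≈ 0.00014463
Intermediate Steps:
A(O) = 6 + 2*O (A(O) = 6 + (O + O) = 6 + 2*O)
c = 21 (c = 3*7 = 21)
U(W, f) = 3 (U(W, f) = 2 - 1*(-1) = 2 + 1 = 3)
u = 6914 (u = (3 - 2498) + (76 + 21)**2 = -2495 + 97**2 = -2495 + 9409 = 6914)
1/u = 1/6914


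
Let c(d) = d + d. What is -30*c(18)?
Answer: -1080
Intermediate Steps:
c(d) = 2*d
-30*c(18) = -60*18 = -30*36 = -1080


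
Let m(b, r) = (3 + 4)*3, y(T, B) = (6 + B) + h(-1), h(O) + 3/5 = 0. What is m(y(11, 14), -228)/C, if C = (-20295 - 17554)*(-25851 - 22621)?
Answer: 3/262088104 ≈ 1.1447e-8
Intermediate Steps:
h(O) = -⅗ (h(O) = -⅗ + 0 = -⅗)
C = 1834616728 (C = -37849*(-48472) = 1834616728)
y(T, B) = 27/5 + B (y(T, B) = (6 + B) - ⅗ = 27/5 + B)
m(b, r) = 21 (m(b, r) = 7*3 = 21)
m(y(11, 14), -228)/C = 21/1834616728 = 21*(1/1834616728) = 3/262088104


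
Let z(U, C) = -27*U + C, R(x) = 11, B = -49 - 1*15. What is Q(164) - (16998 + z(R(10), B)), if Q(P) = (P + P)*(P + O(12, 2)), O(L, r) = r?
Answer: 37811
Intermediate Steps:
B = -64 (B = -49 - 15 = -64)
z(U, C) = C - 27*U
Q(P) = 2*P*(2 + P) (Q(P) = (P + P)*(P + 2) = (2*P)*(2 + P) = 2*P*(2 + P))
Q(164) - (16998 + z(R(10), B)) = 2*164*(2 + 164) - (16998 + (-64 - 27*11)) = 2*164*166 - (16998 + (-64 - 297)) = 54448 - (16998 - 361) = 54448 - 1*16637 = 54448 - 16637 = 37811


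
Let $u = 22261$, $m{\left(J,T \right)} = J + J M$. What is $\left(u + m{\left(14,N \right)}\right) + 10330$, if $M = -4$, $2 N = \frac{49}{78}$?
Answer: $32549$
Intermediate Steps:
$N = \frac{49}{156}$ ($N = \frac{49 \cdot \frac{1}{78}}{2} = \frac{1}{2} \cdot \frac{49}{78} = \frac{49}{156} \approx 0.3141$)
$m{\left(J,T \right)} = - 3 J$ ($m{\left(J,T \right)} = J + J \left(-4\right) = J - 4 J = - 3 J$)
$\left(u + m{\left(14,N \right)}\right) + 10330 = \left(22261 - 42\right) + 10330 = 22219 + 10330 = 32549$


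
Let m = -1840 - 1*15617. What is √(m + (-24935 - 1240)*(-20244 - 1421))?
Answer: 3*√63007102 ≈ 23813.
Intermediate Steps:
m = -17457 (m = -1840 - 15617 = -17457)
√(m + (-24935 - 1240)*(-20244 - 1421)) = √(-17457 + (-24935 - 1240)*(-20244 - 1421)) = √(-17457 - 26175*(-21665)) = √(-17457 + 567081375) = √567063918 = 3*√63007102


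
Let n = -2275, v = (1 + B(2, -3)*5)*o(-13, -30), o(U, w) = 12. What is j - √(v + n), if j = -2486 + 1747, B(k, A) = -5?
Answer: -739 - I*√2563 ≈ -739.0 - 50.626*I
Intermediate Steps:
j = -739
v = -288 (v = (1 - 5*5)*12 = (1 - 25)*12 = -24*12 = -288)
j - √(v + n) = -739 - √(-288 - 2275) = -739 - √(-2563) = -739 - I*√2563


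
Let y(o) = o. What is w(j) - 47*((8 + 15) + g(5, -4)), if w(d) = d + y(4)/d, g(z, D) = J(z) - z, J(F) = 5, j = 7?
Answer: -7514/7 ≈ -1073.4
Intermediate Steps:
g(z, D) = 5 - z
w(d) = d + 4/d
w(j) - 47*((8 + 15) + g(5, -4)) = (7 + 4/7) - 47*((8 + 15) + (5 - 1*5)) = (7 + 4*(⅐)) - 47*(23 + (5 - 5)) = (7 + 4/7) - 47*(23 + 0) = 53/7 - 47*23 = 53/7 - 1081 = -7514/7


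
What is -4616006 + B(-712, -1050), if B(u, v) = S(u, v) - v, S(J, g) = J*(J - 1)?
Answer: -4107300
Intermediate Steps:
S(J, g) = J*(-1 + J)
B(u, v) = -v + u*(-1 + u) (B(u, v) = u*(-1 + u) - v = -v + u*(-1 + u))
-4616006 + B(-712, -1050) = -4616006 + (-1*(-1050) - 712*(-1 - 712)) = -4616006 + (1050 - 712*(-713)) = -4616006 + (1050 + 507656) = -4616006 + 508706 = -4107300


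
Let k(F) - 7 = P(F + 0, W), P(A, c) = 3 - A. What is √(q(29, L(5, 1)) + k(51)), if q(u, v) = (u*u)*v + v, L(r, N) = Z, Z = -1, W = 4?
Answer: I*√883 ≈ 29.715*I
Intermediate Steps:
L(r, N) = -1
q(u, v) = v + v*u² (q(u, v) = u²*v + v = v*u² + v = v + v*u²)
k(F) = 10 - F (k(F) = 7 + (3 - (F + 0)) = 7 + (3 - F) = 10 - F)
√(q(29, L(5, 1)) + k(51)) = √(-(1 + 29²) + (10 - 1*51)) = √(-(1 + 841) + (10 - 51)) = √(-1*842 - 41) = √(-842 - 41) = √(-883) = I*√883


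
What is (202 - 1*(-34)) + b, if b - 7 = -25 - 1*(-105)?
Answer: 323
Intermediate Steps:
b = 87 (b = 7 + (-25 - 1*(-105)) = 7 + (-25 + 105) = 7 + 80 = 87)
(202 - 1*(-34)) + b = (202 - 1*(-34)) + 87 = (202 + 34) + 87 = 236 + 87 = 323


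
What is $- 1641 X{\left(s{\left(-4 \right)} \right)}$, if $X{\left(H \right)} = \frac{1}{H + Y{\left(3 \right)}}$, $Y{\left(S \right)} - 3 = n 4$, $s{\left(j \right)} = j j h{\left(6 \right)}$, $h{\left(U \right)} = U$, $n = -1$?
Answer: $- \frac{1641}{95} \approx -17.274$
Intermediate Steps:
$s{\left(j \right)} = 6 j^{2}$ ($s{\left(j \right)} = j j 6 = j^{2} \cdot 6 = 6 j^{2}$)
$Y{\left(S \right)} = -1$ ($Y{\left(S \right)} = 3 - 4 = -1$)
$X{\left(H \right)} = \frac{1}{-1 + H}$ ($X{\left(H \right)} = \frac{1}{H - 1} = \frac{1}{-1 + H}$)
$- 1641 X{\left(s{\left(-4 \right)} \right)} = - \frac{1641}{-1 + 6 \left(-4\right)^{2}} = - \frac{1641}{-1 + 6 \cdot 16} = - \frac{1641}{-1 + 96} = - \frac{1641}{95}$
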